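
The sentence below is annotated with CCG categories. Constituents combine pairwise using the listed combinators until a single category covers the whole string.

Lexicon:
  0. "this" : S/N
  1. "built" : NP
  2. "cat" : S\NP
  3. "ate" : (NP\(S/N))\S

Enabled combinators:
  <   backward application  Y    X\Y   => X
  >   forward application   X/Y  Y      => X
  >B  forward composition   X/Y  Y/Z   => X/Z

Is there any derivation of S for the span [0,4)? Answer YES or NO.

S/N NP S\NP (NP\(S/N))\S
CKY chart[0,4] = {NP}; S ∉ chart

NO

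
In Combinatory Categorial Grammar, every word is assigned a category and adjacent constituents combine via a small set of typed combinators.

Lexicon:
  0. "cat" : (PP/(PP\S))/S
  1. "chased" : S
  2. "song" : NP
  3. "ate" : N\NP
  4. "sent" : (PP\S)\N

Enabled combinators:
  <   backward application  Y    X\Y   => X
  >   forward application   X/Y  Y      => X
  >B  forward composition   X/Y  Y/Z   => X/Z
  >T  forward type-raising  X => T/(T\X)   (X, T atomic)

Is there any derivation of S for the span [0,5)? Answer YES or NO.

(PP/(PP\S))/S S NP N\NP (PP\S)\N
CKY chart[0,5] = {(PP/(PP\S))/(S\PP), N/(N\PP), NP/(NP\PP), PP, PP/(PP\PP), S/(S\PP)}; S ∉ chart

NO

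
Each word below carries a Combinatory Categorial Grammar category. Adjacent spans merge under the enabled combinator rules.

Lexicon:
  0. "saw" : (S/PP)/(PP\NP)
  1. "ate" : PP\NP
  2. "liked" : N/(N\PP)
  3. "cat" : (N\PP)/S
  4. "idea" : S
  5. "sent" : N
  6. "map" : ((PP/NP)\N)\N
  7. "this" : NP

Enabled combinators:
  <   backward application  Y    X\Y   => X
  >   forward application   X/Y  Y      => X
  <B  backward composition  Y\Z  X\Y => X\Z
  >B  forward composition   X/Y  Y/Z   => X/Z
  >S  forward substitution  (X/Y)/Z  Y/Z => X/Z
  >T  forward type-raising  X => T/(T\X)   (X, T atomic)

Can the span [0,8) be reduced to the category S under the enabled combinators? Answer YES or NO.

[0,8] S   >
  [0,2] S/PP   >
    [0,1] "saw" : (S/PP)/(PP\NP)
    [1,2] "ate" : PP\NP
  [2,8] PP   >
    [2,7] PP/NP   <
      [2,5] N   >
        [2,3] "liked" : N/(N\PP)
        [3,5] N\PP   >
          [3,4] "cat" : (N\PP)/S
          [4,5] "idea" : S
      [5,7] (PP/NP)\N   <
        [5,6] "sent" : N
        [6,7] "map" : ((PP/NP)\N)\N
    [7,8] "this" : NP

YES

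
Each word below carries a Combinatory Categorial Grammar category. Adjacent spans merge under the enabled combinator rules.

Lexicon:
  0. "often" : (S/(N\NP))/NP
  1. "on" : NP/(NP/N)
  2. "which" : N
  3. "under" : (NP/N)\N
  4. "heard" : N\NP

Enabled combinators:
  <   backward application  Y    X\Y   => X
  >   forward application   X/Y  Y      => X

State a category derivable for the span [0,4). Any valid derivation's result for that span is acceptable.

[0,5] S   >
  [0,4] S/(N\NP)   >
    [0,1] "often" : (S/(N\NP))/NP
    [1,4] NP   >
      [1,2] "on" : NP/(NP/N)
      [2,4] NP/N   <
        [2,3] "which" : N
        [3,4] "under" : (NP/N)\N
  [4,5] "heard" : N\NP

S/(N\NP)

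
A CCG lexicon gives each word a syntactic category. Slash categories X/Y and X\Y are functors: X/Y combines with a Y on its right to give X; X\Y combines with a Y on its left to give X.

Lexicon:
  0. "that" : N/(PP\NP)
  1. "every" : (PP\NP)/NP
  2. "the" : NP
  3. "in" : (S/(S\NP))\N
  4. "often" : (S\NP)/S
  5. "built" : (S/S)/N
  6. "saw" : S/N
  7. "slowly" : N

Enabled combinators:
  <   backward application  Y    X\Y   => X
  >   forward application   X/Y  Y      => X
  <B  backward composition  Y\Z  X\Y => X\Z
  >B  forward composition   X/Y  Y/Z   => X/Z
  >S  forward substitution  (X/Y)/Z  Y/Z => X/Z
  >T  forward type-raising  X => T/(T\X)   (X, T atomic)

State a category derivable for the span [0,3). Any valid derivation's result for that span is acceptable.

N

[0,8] S   >
  [0,4] S/(S\NP)   <
    [0,3] N   >
      [0,2] N/NP   >B
        [0,1] "that" : N/(PP\NP)
        [1,2] "every" : (PP\NP)/NP
      [2,3] "the" : NP
    [3,4] "in" : (S/(S\NP))\N
  [4,8] S\NP   >
    [4,5] "often" : (S\NP)/S
    [5,8] S   >
      [5,7] S/N   >S
        [5,6] "built" : (S/S)/N
        [6,7] "saw" : S/N
      [7,8] "slowly" : N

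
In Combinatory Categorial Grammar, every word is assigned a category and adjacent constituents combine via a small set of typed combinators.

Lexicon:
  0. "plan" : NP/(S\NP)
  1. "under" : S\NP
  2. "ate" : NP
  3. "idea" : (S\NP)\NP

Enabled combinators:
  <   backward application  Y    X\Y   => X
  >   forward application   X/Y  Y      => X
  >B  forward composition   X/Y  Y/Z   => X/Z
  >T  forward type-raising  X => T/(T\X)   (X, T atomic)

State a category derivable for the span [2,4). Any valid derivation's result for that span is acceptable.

S\NP

[0,4] S   <
  [0,2] NP   >
    [0,1] "plan" : NP/(S\NP)
    [1,2] "under" : S\NP
  [2,4] S\NP   <
    [2,3] "ate" : NP
    [3,4] "idea" : (S\NP)\NP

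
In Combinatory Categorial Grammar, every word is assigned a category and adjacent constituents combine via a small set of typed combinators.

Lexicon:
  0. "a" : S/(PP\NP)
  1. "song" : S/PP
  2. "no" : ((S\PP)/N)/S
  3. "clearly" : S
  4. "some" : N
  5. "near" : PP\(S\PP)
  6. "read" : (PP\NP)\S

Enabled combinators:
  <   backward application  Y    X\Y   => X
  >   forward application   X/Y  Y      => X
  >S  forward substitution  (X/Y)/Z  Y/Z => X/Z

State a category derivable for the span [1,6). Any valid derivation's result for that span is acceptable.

[0,7] S   >
  [0,1] "a" : S/(PP\NP)
  [1,7] PP\NP   <
    [1,6] S   >
      [1,2] "song" : S/PP
      [2,6] PP   <
        [2,5] S\PP   >
          [2,4] (S\PP)/N   >
            [2,3] "no" : ((S\PP)/N)/S
            [3,4] "clearly" : S
          [4,5] "some" : N
        [5,6] "near" : PP\(S\PP)
    [6,7] "read" : (PP\NP)\S

S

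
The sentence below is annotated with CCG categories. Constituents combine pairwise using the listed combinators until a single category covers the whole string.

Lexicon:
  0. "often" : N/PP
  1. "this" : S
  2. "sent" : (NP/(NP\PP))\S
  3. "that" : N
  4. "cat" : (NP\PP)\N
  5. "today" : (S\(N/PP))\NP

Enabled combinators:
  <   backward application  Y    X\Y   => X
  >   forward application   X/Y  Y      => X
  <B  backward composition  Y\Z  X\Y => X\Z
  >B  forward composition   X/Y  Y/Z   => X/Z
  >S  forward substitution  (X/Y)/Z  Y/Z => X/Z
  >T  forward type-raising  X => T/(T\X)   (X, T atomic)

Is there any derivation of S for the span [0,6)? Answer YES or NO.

[0,6] S   <
  [0,1] "often" : N/PP
  [1,6] S\(N/PP)   <
    [1,5] NP   >
      [1,3] NP/(NP\PP)   <
        [1,2] "this" : S
        [2,3] "sent" : (NP/(NP\PP))\S
      [3,5] NP\PP   <
        [3,4] "that" : N
        [4,5] "cat" : (NP\PP)\N
    [5,6] "today" : (S\(N/PP))\NP

YES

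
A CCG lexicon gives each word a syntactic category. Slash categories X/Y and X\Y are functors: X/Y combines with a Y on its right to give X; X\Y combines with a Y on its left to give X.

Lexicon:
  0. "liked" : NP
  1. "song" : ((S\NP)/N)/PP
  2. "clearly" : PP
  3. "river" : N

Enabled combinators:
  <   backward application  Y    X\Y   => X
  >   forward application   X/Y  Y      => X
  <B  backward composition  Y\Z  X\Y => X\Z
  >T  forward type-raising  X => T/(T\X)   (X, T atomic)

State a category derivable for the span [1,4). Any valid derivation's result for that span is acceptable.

[0,4] S   <
  [0,1] "liked" : NP
  [1,4] S\NP   >
    [1,3] (S\NP)/N   >
      [1,2] "song" : ((S\NP)/N)/PP
      [2,3] "clearly" : PP
    [3,4] "river" : N

S\NP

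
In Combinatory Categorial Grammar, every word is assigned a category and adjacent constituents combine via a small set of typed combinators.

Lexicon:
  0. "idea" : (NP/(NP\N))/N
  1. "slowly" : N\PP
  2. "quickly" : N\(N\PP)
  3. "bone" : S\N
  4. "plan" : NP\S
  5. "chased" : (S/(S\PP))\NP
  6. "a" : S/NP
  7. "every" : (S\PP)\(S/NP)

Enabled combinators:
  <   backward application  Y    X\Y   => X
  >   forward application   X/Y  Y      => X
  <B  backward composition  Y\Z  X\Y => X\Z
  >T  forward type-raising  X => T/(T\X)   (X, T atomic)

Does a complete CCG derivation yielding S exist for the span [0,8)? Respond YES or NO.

[0,8] S   >
  [0,6] S/(S\PP)   <
    [0,5] NP   >
      [0,3] NP/(NP\N)   >
        [0,1] "idea" : (NP/(NP\N))/N
        [1,3] N   <
          [1,2] "slowly" : N\PP
          [2,3] "quickly" : N\(N\PP)
      [3,5] NP\N   <B
        [3,4] "bone" : S\N
        [4,5] "plan" : NP\S
    [5,6] "chased" : (S/(S\PP))\NP
  [6,8] S\PP   <
    [6,7] "a" : S/NP
    [7,8] "every" : (S\PP)\(S/NP)

YES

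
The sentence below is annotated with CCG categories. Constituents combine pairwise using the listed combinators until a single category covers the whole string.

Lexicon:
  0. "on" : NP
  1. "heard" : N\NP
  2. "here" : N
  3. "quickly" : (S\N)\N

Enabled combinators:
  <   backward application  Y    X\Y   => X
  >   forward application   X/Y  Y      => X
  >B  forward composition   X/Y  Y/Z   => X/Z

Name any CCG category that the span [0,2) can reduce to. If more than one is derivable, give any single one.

[0,4] S   <
  [0,2] N   <
    [0,1] "on" : NP
    [1,2] "heard" : N\NP
  [2,4] S\N   <
    [2,3] "here" : N
    [3,4] "quickly" : (S\N)\N

N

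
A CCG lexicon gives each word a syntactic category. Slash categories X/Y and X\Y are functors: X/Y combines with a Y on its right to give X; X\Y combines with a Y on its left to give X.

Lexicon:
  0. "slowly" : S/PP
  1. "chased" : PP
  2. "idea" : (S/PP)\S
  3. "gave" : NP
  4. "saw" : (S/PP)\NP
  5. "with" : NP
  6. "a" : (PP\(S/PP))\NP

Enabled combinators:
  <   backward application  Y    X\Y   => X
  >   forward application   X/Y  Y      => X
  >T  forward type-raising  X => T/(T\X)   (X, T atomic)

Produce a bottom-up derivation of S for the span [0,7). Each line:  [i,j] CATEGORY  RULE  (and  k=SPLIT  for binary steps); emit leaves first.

[0,7] S   >
  [0,3] S/PP   <
    [0,2] S   >
      [0,1] "slowly" : S/PP
      [1,2] "chased" : PP
    [2,3] "idea" : (S/PP)\S
  [3,7] PP   <
    [3,5] S/PP   <
      [3,4] "gave" : NP
      [4,5] "saw" : (S/PP)\NP
    [5,7] PP\(S/PP)   <
      [5,6] "with" : NP
      [6,7] "a" : (PP\(S/PP))\NP

[0,1] S/PP  lex  "slowly"
[1,2] PP  lex  "chased"
[0,2] S  >  k=1
[2,3] (S/PP)\S  lex  "idea"
[0,3] S/PP  <  k=2
[3,4] NP  lex  "gave"
[4,5] (S/PP)\NP  lex  "saw"
[3,5] S/PP  <  k=4
[5,6] NP  lex  "with"
[6,7] (PP\(S/PP))\NP  lex  "a"
[5,7] PP\(S/PP)  <  k=6
[3,7] PP  <  k=5
[0,7] S  >  k=3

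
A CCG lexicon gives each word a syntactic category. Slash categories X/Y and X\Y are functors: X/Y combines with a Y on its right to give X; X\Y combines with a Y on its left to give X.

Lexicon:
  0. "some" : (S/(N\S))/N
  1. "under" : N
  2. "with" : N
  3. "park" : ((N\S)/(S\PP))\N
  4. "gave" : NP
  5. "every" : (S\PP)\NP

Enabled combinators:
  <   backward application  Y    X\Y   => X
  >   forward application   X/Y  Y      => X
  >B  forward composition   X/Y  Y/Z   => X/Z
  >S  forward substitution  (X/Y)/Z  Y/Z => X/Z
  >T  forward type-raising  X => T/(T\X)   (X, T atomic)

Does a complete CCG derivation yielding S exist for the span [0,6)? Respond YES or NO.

YES

[0,6] S   >
  [0,2] S/(N\S)   >
    [0,1] "some" : (S/(N\S))/N
    [1,2] "under" : N
  [2,6] N\S   >
    [2,4] (N\S)/(S\PP)   <
      [2,3] "with" : N
      [3,4] "park" : ((N\S)/(S\PP))\N
    [4,6] S\PP   <
      [4,5] "gave" : NP
      [5,6] "every" : (S\PP)\NP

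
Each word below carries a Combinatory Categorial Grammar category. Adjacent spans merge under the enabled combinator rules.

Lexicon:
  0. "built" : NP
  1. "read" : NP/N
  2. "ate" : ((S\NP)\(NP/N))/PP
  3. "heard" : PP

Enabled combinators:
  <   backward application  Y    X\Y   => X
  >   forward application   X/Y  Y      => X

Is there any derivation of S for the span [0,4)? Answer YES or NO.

[0,4] S   <
  [0,1] "built" : NP
  [1,4] S\NP   <
    [1,2] "read" : NP/N
    [2,4] (S\NP)\(NP/N)   >
      [2,3] "ate" : ((S\NP)\(NP/N))/PP
      [3,4] "heard" : PP

YES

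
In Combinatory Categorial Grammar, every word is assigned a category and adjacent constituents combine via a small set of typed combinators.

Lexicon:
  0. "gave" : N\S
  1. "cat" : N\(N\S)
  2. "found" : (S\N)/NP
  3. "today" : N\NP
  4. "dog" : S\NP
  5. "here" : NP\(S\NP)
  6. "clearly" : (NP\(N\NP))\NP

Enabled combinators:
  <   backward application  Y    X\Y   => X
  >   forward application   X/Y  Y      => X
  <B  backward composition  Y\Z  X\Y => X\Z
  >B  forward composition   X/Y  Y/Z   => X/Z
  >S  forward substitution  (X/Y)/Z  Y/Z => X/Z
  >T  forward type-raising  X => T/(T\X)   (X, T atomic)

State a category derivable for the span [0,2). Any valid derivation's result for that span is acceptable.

N

[0,7] S   <
  [0,2] N   <
    [0,1] "gave" : N\S
    [1,2] "cat" : N\(N\S)
  [2,7] S\N   >
    [2,3] "found" : (S\N)/NP
    [3,7] NP   <
      [3,4] "today" : N\NP
      [4,7] NP\(N\NP)   <
        [4,6] NP   <
          [4,5] "dog" : S\NP
          [5,6] "here" : NP\(S\NP)
        [6,7] "clearly" : (NP\(N\NP))\NP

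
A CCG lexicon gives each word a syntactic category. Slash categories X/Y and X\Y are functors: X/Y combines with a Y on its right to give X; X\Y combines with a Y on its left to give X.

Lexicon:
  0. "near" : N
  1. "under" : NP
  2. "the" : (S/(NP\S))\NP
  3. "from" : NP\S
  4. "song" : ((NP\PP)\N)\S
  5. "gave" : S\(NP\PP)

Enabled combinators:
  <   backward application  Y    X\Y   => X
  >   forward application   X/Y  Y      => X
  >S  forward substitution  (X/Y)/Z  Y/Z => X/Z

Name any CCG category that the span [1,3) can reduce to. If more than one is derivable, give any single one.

[0,6] S   <
  [0,5] NP\PP   <
    [0,1] "near" : N
    [1,5] (NP\PP)\N   <
      [1,4] S   >
        [1,3] S/(NP\S)   <
          [1,2] "under" : NP
          [2,3] "the" : (S/(NP\S))\NP
        [3,4] "from" : NP\S
      [4,5] "song" : ((NP\PP)\N)\S
  [5,6] "gave" : S\(NP\PP)

S/(NP\S)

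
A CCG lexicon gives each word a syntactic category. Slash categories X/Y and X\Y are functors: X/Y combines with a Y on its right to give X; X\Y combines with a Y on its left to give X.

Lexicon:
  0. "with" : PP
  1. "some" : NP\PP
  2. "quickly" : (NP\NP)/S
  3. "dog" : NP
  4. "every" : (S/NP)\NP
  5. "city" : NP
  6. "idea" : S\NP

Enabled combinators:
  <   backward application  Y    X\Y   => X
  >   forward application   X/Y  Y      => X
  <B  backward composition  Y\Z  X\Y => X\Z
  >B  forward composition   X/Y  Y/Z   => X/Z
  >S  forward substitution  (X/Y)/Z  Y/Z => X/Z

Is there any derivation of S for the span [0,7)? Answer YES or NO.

YES

[0,7] S   <
  [0,1] "with" : PP
  [1,7] S\PP   <B
    [1,2] "some" : NP\PP
    [2,7] S\NP   <B
      [2,6] NP\NP   >
        [2,3] "quickly" : (NP\NP)/S
        [3,6] S   >
          [3,5] S/NP   <
            [3,4] "dog" : NP
            [4,5] "every" : (S/NP)\NP
          [5,6] "city" : NP
      [6,7] "idea" : S\NP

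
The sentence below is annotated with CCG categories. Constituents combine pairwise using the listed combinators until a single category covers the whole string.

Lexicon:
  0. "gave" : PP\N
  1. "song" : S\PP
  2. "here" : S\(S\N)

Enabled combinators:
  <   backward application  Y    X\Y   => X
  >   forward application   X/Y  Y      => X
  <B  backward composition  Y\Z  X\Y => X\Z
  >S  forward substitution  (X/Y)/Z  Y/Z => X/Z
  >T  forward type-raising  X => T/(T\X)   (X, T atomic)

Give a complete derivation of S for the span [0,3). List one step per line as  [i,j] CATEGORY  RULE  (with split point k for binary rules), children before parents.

[0,3] S   <
  [0,2] S\N   <B
    [0,1] "gave" : PP\N
    [1,2] "song" : S\PP
  [2,3] "here" : S\(S\N)

[0,1] PP\N  lex  "gave"
[1,2] S\PP  lex  "song"
[0,2] S\N  <B  k=1
[2,3] S\(S\N)  lex  "here"
[0,3] S  <  k=2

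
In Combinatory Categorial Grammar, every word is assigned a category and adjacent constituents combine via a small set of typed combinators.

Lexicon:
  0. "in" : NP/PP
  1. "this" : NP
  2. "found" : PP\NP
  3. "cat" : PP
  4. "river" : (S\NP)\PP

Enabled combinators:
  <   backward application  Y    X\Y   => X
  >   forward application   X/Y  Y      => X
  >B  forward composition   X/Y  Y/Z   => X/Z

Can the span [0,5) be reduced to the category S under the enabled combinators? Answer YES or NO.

YES

[0,5] S   <
  [0,3] NP   >
    [0,1] "in" : NP/PP
    [1,3] PP   <
      [1,2] "this" : NP
      [2,3] "found" : PP\NP
  [3,5] S\NP   <
    [3,4] "cat" : PP
    [4,5] "river" : (S\NP)\PP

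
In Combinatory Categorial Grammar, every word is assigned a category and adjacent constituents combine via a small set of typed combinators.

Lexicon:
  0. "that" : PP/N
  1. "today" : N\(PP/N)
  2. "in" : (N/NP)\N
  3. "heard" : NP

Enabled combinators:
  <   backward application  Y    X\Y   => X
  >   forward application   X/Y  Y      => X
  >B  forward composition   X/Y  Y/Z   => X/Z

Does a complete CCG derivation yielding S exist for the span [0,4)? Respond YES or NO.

PP/N N\(PP/N) (N/NP)\N NP
CKY chart[0,4] = {N}; S ∉ chart

NO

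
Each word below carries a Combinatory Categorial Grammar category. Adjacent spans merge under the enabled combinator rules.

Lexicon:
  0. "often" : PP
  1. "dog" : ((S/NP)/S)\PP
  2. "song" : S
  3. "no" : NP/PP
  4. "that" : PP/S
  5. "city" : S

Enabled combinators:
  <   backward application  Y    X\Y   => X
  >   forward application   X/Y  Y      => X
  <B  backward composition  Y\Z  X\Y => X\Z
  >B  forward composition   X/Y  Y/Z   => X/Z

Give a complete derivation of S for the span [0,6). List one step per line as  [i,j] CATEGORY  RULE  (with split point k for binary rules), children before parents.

[0,1] PP  lex  "often"
[1,2] ((S/NP)/S)\PP  lex  "dog"
[0,2] (S/NP)/S  <  k=1
[2,3] S  lex  "song"
[0,3] S/NP  >  k=2
[3,4] NP/PP  lex  "no"
[4,5] PP/S  lex  "that"
[5,6] S  lex  "city"
[4,6] PP  >  k=5
[3,6] NP  >  k=4
[0,6] S  >  k=3

[0,6] S   >
  [0,3] S/NP   >
    [0,2] (S/NP)/S   <
      [0,1] "often" : PP
      [1,2] "dog" : ((S/NP)/S)\PP
    [2,3] "song" : S
  [3,6] NP   >
    [3,4] "no" : NP/PP
    [4,6] PP   >
      [4,5] "that" : PP/S
      [5,6] "city" : S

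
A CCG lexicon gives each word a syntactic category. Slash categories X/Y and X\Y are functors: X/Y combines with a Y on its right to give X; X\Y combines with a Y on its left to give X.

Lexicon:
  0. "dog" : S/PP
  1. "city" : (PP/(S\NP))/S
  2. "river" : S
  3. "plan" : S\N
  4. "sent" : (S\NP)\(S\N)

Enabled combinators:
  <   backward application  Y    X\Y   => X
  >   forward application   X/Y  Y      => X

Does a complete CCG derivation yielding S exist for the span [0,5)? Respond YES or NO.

[0,5] S   >
  [0,1] "dog" : S/PP
  [1,5] PP   >
    [1,3] PP/(S\NP)   >
      [1,2] "city" : (PP/(S\NP))/S
      [2,3] "river" : S
    [3,5] S\NP   <
      [3,4] "plan" : S\N
      [4,5] "sent" : (S\NP)\(S\N)

YES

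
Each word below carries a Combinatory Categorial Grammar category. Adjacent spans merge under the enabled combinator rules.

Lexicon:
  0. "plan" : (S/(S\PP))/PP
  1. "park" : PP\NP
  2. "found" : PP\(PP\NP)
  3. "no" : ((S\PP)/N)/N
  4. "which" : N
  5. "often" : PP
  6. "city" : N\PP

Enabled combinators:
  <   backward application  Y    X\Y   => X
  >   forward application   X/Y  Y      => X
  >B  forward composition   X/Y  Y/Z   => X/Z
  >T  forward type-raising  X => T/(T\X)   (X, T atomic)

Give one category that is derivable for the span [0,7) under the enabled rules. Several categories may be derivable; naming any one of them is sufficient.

[0,7] S   >
  [0,3] S/(S\PP)   >
    [0,1] "plan" : (S/(S\PP))/PP
    [1,3] PP   <
      [1,2] "park" : PP\NP
      [2,3] "found" : PP\(PP\NP)
  [3,7] S\PP   >
    [3,5] (S\PP)/N   >
      [3,4] "no" : ((S\PP)/N)/N
      [4,5] "which" : N
    [5,7] N   >
      [5,6] N/(N\PP)   >T
        [5,6] "often" : PP
      [6,7] "city" : N\PP

S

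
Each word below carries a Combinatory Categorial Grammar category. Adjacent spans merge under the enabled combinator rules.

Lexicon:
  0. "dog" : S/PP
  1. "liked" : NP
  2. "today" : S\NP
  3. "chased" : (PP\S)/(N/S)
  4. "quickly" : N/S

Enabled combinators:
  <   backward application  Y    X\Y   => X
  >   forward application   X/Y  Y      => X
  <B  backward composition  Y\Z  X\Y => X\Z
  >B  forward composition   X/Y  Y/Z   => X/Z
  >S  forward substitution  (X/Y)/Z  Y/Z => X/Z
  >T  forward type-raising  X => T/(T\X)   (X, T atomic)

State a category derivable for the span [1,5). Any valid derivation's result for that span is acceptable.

[0,5] S   >
  [0,1] "dog" : S/PP
  [1,5] PP   <
    [1,3] S   >
      [1,2] S/(S\NP)   >T
        [1,2] "liked" : NP
      [2,3] "today" : S\NP
    [3,5] PP\S   >
      [3,4] "chased" : (PP\S)/(N/S)
      [4,5] "quickly" : N/S

PP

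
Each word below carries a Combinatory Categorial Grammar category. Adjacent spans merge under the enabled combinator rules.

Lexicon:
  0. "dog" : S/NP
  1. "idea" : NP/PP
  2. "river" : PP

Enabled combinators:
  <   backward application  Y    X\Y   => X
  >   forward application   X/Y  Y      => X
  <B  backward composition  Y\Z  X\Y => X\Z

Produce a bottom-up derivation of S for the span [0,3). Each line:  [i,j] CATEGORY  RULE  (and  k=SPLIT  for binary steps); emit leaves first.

[0,1] S/NP  lex  "dog"
[1,2] NP/PP  lex  "idea"
[2,3] PP  lex  "river"
[1,3] NP  >  k=2
[0,3] S  >  k=1

[0,3] S   >
  [0,1] "dog" : S/NP
  [1,3] NP   >
    [1,2] "idea" : NP/PP
    [2,3] "river" : PP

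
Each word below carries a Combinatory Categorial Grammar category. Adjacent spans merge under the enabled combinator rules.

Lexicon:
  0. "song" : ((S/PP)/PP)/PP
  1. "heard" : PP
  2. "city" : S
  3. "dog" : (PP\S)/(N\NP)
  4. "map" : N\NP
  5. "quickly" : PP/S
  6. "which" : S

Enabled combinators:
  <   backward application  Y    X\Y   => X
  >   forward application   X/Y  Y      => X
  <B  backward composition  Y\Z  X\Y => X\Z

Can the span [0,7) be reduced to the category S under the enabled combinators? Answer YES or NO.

YES

[0,7] S   >
  [0,5] S/PP   >
    [0,2] (S/PP)/PP   >
      [0,1] "song" : ((S/PP)/PP)/PP
      [1,2] "heard" : PP
    [2,5] PP   <
      [2,3] "city" : S
      [3,5] PP\S   >
        [3,4] "dog" : (PP\S)/(N\NP)
        [4,5] "map" : N\NP
  [5,7] PP   >
    [5,6] "quickly" : PP/S
    [6,7] "which" : S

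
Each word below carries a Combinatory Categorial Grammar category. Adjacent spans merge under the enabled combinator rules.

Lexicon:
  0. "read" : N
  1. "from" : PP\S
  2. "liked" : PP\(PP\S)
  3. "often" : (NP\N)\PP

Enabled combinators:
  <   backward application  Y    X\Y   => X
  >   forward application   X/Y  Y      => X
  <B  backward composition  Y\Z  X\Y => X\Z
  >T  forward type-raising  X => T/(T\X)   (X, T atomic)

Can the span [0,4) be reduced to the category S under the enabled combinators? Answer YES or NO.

NO

N PP\S PP\(PP\S) (NP\N)\PP
CKY chart[0,4] = {N/(N\NP), NP, NP/(NP\NP), PP/(PP\NP), S/(S\NP)}; S ∉ chart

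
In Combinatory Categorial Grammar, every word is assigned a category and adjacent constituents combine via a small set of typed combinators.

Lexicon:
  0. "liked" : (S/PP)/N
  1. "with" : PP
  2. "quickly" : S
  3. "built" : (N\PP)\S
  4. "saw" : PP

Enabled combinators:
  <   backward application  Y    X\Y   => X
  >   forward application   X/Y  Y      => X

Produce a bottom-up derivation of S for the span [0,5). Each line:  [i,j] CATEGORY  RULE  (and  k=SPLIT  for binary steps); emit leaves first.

[0,1] (S/PP)/N  lex  "liked"
[1,2] PP  lex  "with"
[2,3] S  lex  "quickly"
[3,4] (N\PP)\S  lex  "built"
[2,4] N\PP  <  k=3
[1,4] N  <  k=2
[0,4] S/PP  >  k=1
[4,5] PP  lex  "saw"
[0,5] S  >  k=4

[0,5] S   >
  [0,4] S/PP   >
    [0,1] "liked" : (S/PP)/N
    [1,4] N   <
      [1,2] "with" : PP
      [2,4] N\PP   <
        [2,3] "quickly" : S
        [3,4] "built" : (N\PP)\S
  [4,5] "saw" : PP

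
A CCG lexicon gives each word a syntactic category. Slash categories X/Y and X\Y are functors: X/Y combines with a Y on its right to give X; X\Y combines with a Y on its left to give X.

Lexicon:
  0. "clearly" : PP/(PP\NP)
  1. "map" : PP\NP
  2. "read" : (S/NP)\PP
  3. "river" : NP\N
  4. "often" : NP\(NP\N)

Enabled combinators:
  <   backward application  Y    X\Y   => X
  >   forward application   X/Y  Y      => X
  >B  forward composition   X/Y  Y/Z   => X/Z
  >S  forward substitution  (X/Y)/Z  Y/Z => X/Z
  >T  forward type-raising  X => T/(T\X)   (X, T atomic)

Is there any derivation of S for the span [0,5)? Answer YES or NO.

[0,5] S   >
  [0,3] S/NP   <
    [0,2] PP   >
      [0,1] "clearly" : PP/(PP\NP)
      [1,2] "map" : PP\NP
    [2,3] "read" : (S/NP)\PP
  [3,5] NP   <
    [3,4] "river" : NP\N
    [4,5] "often" : NP\(NP\N)

YES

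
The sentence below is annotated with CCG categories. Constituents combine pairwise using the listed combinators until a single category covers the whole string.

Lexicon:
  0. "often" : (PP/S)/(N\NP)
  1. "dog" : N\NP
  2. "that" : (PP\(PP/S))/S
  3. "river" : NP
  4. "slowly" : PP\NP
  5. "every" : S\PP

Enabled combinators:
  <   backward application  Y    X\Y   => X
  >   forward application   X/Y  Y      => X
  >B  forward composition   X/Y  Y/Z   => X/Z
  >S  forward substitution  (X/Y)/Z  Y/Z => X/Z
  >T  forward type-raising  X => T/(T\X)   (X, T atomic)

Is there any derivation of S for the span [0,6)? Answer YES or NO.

NO

(PP/S)/(N\NP) N\NP (PP\(PP/S))/S NP PP\NP S\PP
CKY chart[0,6] = {N/(N\PP), NP/(NP\PP), PP, PP/(PP\PP), S/(S\PP)}; S ∉ chart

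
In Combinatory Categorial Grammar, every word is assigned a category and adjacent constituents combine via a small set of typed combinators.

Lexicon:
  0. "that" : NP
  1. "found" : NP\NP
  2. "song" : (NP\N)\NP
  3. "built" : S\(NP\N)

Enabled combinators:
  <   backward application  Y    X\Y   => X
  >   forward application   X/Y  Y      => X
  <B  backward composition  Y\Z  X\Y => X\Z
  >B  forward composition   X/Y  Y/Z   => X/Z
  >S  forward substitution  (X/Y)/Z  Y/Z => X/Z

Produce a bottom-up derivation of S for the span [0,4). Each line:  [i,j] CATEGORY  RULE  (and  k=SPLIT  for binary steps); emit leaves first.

[0,4] S   <
  [0,1] "that" : NP
  [1,4] S\NP   <B
    [1,2] "found" : NP\NP
    [2,4] S\NP   <B
      [2,3] "song" : (NP\N)\NP
      [3,4] "built" : S\(NP\N)

[0,1] NP  lex  "that"
[1,2] NP\NP  lex  "found"
[2,3] (NP\N)\NP  lex  "song"
[3,4] S\(NP\N)  lex  "built"
[2,4] S\NP  <B  k=3
[1,4] S\NP  <B  k=2
[0,4] S  <  k=1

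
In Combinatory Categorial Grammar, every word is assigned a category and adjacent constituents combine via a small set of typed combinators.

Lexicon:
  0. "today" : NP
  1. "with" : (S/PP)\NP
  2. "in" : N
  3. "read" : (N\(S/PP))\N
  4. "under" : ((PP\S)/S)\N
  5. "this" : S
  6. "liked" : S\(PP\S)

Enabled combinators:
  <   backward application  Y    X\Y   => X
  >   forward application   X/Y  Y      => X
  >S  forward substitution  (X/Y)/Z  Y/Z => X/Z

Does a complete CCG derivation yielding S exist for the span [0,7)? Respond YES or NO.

[0,7] S   <
  [0,6] PP\S   >
    [0,5] (PP\S)/S   <
      [0,4] N   <
        [0,2] S/PP   <
          [0,1] "today" : NP
          [1,2] "with" : (S/PP)\NP
        [2,4] N\(S/PP)   <
          [2,3] "in" : N
          [3,4] "read" : (N\(S/PP))\N
      [4,5] "under" : ((PP\S)/S)\N
    [5,6] "this" : S
  [6,7] "liked" : S\(PP\S)

YES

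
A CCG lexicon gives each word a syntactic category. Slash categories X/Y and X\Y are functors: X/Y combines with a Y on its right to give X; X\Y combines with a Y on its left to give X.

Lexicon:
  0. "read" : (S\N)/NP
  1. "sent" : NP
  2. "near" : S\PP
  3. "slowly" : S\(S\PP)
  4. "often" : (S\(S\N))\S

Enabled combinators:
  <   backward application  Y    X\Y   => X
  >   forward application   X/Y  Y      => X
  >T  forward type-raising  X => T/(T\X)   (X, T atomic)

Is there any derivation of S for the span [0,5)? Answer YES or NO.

YES

[0,5] S   <
  [0,2] S\N   >
    [0,1] "read" : (S\N)/NP
    [1,2] "sent" : NP
  [2,5] S\(S\N)   <
    [2,4] S   <
      [2,3] "near" : S\PP
      [3,4] "slowly" : S\(S\PP)
    [4,5] "often" : (S\(S\N))\S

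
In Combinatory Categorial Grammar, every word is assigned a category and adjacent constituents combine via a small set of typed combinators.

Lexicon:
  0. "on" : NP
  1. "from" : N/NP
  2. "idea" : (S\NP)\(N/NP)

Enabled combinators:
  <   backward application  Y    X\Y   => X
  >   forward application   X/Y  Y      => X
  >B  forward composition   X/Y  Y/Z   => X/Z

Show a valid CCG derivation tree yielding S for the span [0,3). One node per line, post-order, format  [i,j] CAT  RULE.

[0,1] NP  lex  "on"
[1,2] N/NP  lex  "from"
[2,3] (S\NP)\(N/NP)  lex  "idea"
[1,3] S\NP  <  k=2
[0,3] S  <  k=1

[0,3] S   <
  [0,1] "on" : NP
  [1,3] S\NP   <
    [1,2] "from" : N/NP
    [2,3] "idea" : (S\NP)\(N/NP)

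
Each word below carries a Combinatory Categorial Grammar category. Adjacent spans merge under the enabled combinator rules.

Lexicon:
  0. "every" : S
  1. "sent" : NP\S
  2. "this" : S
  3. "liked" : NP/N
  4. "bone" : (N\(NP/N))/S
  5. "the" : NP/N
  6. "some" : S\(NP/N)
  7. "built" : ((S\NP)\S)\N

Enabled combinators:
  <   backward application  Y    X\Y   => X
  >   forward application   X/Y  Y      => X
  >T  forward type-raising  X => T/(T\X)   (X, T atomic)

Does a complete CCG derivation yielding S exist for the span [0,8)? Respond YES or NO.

[0,8] S   <
  [0,2] NP   <
    [0,1] "every" : S
    [1,2] "sent" : NP\S
  [2,8] S\NP   <
    [2,3] "this" : S
    [3,8] (S\NP)\S   <
      [3,7] N   <
        [3,4] "liked" : NP/N
        [4,7] N\(NP/N)   >
          [4,5] "bone" : (N\(NP/N))/S
          [5,7] S   <
            [5,6] "the" : NP/N
            [6,7] "some" : S\(NP/N)
      [7,8] "built" : ((S\NP)\S)\N

YES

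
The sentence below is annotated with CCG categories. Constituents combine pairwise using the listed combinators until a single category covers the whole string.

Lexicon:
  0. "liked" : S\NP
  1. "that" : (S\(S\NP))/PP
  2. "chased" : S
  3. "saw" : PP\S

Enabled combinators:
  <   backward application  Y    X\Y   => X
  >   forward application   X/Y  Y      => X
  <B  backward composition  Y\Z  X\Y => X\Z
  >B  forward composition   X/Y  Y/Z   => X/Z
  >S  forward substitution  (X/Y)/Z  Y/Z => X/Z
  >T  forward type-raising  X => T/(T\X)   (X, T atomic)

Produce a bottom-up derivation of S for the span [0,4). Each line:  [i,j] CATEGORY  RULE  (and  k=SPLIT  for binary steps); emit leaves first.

[0,1] S\NP  lex  "liked"
[1,2] (S\(S\NP))/PP  lex  "that"
[2,3] S  lex  "chased"
[2,3] PP/(PP\S)  >T
[3,4] PP\S  lex  "saw"
[2,4] PP  >  k=3
[1,4] S\(S\NP)  >  k=2
[0,4] S  <  k=1

[0,4] S   <
  [0,1] "liked" : S\NP
  [1,4] S\(S\NP)   >
    [1,2] "that" : (S\(S\NP))/PP
    [2,4] PP   >
      [2,3] PP/(PP\S)   >T
        [2,3] "chased" : S
      [3,4] "saw" : PP\S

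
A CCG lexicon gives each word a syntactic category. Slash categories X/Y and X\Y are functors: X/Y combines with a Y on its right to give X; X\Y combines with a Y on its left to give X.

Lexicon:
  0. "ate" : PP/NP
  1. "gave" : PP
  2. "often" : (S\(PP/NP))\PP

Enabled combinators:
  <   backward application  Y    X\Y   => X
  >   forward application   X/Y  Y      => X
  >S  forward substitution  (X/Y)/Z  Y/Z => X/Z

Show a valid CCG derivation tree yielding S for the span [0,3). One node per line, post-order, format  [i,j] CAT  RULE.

[0,3] S   <
  [0,1] "ate" : PP/NP
  [1,3] S\(PP/NP)   <
    [1,2] "gave" : PP
    [2,3] "often" : (S\(PP/NP))\PP

[0,1] PP/NP  lex  "ate"
[1,2] PP  lex  "gave"
[2,3] (S\(PP/NP))\PP  lex  "often"
[1,3] S\(PP/NP)  <  k=2
[0,3] S  <  k=1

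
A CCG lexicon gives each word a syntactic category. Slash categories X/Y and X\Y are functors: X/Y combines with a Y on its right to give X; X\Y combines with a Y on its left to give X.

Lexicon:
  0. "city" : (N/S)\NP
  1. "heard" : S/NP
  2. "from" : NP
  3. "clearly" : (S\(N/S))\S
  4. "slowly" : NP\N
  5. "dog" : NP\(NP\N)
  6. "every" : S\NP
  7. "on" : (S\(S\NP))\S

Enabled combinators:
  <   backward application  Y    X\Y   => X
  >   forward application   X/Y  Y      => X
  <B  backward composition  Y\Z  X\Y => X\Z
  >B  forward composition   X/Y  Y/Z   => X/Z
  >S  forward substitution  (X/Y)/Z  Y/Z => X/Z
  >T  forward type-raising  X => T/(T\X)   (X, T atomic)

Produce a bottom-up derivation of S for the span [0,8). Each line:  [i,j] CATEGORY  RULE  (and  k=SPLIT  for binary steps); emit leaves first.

[0,8] S   <
  [0,4] S\NP   <B
    [0,1] "city" : (N/S)\NP
    [1,4] S\(N/S)   <
      [1,3] S   >
        [1,2] "heard" : S/NP
        [2,3] "from" : NP
      [3,4] "clearly" : (S\(N/S))\S
  [4,8] S\(S\NP)   <
    [4,7] S   <
      [4,6] NP   <
        [4,5] "slowly" : NP\N
        [5,6] "dog" : NP\(NP\N)
      [6,7] "every" : S\NP
    [7,8] "on" : (S\(S\NP))\S

[0,1] (N/S)\NP  lex  "city"
[1,2] S/NP  lex  "heard"
[2,3] NP  lex  "from"
[1,3] S  >  k=2
[3,4] (S\(N/S))\S  lex  "clearly"
[1,4] S\(N/S)  <  k=3
[0,4] S\NP  <B  k=1
[4,5] NP\N  lex  "slowly"
[5,6] NP\(NP\N)  lex  "dog"
[4,6] NP  <  k=5
[6,7] S\NP  lex  "every"
[4,7] S  <  k=6
[7,8] (S\(S\NP))\S  lex  "on"
[4,8] S\(S\NP)  <  k=7
[0,8] S  <  k=4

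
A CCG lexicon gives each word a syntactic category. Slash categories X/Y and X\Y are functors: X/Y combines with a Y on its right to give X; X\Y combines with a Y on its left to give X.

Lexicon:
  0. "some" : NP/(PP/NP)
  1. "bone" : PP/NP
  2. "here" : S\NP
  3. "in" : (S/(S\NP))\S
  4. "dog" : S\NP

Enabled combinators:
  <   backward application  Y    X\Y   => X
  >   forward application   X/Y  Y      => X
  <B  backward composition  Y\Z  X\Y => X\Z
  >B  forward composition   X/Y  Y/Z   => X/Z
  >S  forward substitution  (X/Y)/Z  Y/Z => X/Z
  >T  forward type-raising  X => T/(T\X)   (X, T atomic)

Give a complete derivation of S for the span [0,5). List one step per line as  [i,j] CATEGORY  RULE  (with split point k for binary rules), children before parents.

[0,5] S   >
  [0,4] S/(S\NP)   <
    [0,3] S   <
      [0,2] NP   >
        [0,1] "some" : NP/(PP/NP)
        [1,2] "bone" : PP/NP
      [2,3] "here" : S\NP
    [3,4] "in" : (S/(S\NP))\S
  [4,5] "dog" : S\NP

[0,1] NP/(PP/NP)  lex  "some"
[1,2] PP/NP  lex  "bone"
[0,2] NP  >  k=1
[2,3] S\NP  lex  "here"
[0,3] S  <  k=2
[3,4] (S/(S\NP))\S  lex  "in"
[0,4] S/(S\NP)  <  k=3
[4,5] S\NP  lex  "dog"
[0,5] S  >  k=4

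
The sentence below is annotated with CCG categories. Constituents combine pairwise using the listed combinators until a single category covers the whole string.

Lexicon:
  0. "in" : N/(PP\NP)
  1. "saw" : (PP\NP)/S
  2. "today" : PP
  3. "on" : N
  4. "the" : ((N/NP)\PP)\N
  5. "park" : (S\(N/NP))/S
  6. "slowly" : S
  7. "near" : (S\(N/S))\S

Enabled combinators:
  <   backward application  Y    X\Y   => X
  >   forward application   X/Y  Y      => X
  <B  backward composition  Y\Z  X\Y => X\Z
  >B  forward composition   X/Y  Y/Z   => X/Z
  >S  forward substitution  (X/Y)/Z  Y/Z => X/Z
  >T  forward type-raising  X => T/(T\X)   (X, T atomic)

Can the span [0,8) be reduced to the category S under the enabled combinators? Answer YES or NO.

[0,8] S   <
  [0,2] N/S   >B
    [0,1] "in" : N/(PP\NP)
    [1,2] "saw" : (PP\NP)/S
  [2,8] S\(N/S)   <
    [2,7] S   <
      [2,5] N/NP   <
        [2,3] "today" : PP
        [3,5] (N/NP)\PP   <
          [3,4] "on" : N
          [4,5] "the" : ((N/NP)\PP)\N
      [5,7] S\(N/NP)   >
        [5,6] "park" : (S\(N/NP))/S
        [6,7] "slowly" : S
    [7,8] "near" : (S\(N/S))\S

YES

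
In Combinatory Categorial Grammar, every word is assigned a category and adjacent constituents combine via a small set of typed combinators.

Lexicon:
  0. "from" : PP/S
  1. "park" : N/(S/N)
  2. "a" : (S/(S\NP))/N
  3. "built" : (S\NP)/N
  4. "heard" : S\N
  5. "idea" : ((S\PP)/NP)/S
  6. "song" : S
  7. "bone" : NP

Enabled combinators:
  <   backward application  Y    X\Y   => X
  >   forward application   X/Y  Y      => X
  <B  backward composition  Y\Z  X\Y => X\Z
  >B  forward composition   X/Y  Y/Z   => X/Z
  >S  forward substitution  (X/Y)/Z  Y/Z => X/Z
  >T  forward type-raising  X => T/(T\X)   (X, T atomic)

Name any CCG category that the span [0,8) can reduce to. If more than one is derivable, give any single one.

[0,8] S   <
  [0,5] PP   >
    [0,1] "from" : PP/S
    [1,5] S   <
      [1,4] N   >
        [1,2] "park" : N/(S/N)
        [2,4] S/N   >S
          [2,3] "a" : (S/(S\NP))/N
          [3,4] "built" : (S\NP)/N
      [4,5] "heard" : S\N
  [5,8] S\PP   >
    [5,7] (S\PP)/NP   >
      [5,6] "idea" : ((S\PP)/NP)/S
      [6,7] "song" : S
    [7,8] "bone" : NP

S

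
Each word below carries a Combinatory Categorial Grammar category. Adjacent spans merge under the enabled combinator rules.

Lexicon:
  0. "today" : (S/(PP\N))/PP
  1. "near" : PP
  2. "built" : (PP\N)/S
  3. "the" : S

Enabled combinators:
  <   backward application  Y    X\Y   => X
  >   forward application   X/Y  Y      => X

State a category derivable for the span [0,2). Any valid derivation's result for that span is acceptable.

S/(PP\N)

[0,4] S   >
  [0,2] S/(PP\N)   >
    [0,1] "today" : (S/(PP\N))/PP
    [1,2] "near" : PP
  [2,4] PP\N   >
    [2,3] "built" : (PP\N)/S
    [3,4] "the" : S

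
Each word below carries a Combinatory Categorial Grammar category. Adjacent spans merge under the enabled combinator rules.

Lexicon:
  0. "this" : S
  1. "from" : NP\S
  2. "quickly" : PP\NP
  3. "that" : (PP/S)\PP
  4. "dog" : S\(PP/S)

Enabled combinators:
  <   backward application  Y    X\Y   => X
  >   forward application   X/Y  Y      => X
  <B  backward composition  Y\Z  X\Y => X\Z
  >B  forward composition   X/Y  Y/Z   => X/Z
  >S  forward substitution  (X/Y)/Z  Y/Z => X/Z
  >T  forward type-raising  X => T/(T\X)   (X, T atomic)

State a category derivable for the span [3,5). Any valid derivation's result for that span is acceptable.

[0,5] S   <
  [0,3] PP   <
    [0,2] NP   >
      [0,1] NP/(NP\S)   >T
        [0,1] "this" : S
      [1,2] "from" : NP\S
    [2,3] "quickly" : PP\NP
  [3,5] S\PP   <B
    [3,4] "that" : (PP/S)\PP
    [4,5] "dog" : S\(PP/S)

S\PP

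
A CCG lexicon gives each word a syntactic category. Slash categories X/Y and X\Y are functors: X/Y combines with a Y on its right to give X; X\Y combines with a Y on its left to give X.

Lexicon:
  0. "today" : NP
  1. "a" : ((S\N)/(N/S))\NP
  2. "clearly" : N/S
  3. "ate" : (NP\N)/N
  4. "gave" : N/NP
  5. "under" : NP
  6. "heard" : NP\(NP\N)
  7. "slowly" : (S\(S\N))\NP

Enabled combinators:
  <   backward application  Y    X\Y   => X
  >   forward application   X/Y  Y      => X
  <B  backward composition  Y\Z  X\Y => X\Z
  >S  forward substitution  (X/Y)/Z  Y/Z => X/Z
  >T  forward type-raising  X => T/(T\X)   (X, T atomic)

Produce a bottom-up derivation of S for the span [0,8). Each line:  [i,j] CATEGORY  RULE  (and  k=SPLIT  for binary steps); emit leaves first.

[0,1] NP  lex  "today"
[1,2] ((S\N)/(N/S))\NP  lex  "a"
[0,2] (S\N)/(N/S)  <  k=1
[2,3] N/S  lex  "clearly"
[0,3] S\N  >  k=2
[3,4] (NP\N)/N  lex  "ate"
[4,5] N/NP  lex  "gave"
[5,6] NP  lex  "under"
[4,6] N  >  k=5
[3,6] NP\N  >  k=4
[6,7] NP\(NP\N)  lex  "heard"
[3,7] NP  <  k=6
[7,8] (S\(S\N))\NP  lex  "slowly"
[3,8] S\(S\N)  <  k=7
[0,8] S  <  k=3

[0,8] S   <
  [0,3] S\N   >
    [0,2] (S\N)/(N/S)   <
      [0,1] "today" : NP
      [1,2] "a" : ((S\N)/(N/S))\NP
    [2,3] "clearly" : N/S
  [3,8] S\(S\N)   <
    [3,7] NP   <
      [3,6] NP\N   >
        [3,4] "ate" : (NP\N)/N
        [4,6] N   >
          [4,5] "gave" : N/NP
          [5,6] "under" : NP
      [6,7] "heard" : NP\(NP\N)
    [7,8] "slowly" : (S\(S\N))\NP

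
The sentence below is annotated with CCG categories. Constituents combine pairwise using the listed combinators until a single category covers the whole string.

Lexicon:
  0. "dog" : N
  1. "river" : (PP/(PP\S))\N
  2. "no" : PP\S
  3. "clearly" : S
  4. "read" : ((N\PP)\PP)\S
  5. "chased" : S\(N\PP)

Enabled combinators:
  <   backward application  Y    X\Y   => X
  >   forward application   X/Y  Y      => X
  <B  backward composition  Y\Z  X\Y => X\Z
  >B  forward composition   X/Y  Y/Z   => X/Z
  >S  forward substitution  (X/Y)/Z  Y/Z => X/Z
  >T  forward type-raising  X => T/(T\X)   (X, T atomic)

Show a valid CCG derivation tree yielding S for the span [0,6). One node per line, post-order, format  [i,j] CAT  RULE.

[0,1] N  lex  "dog"
[1,2] (PP/(PP\S))\N  lex  "river"
[0,2] PP/(PP\S)  <  k=1
[2,3] PP\S  lex  "no"
[0,3] PP  >  k=2
[3,4] S  lex  "clearly"
[4,5] ((N\PP)\PP)\S  lex  "read"
[3,5] (N\PP)\PP  <  k=4
[0,5] N\PP  <  k=3
[5,6] S\(N\PP)  lex  "chased"
[0,6] S  <  k=5

[0,6] S   <
  [0,5] N\PP   <
    [0,3] PP   >
      [0,2] PP/(PP\S)   <
        [0,1] "dog" : N
        [1,2] "river" : (PP/(PP\S))\N
      [2,3] "no" : PP\S
    [3,5] (N\PP)\PP   <
      [3,4] "clearly" : S
      [4,5] "read" : ((N\PP)\PP)\S
  [5,6] "chased" : S\(N\PP)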